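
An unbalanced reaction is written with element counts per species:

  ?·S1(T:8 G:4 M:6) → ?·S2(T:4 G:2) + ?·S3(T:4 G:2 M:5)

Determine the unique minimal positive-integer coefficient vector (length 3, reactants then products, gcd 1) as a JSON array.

Coefficients: [5, 4, 6]

T: 5·8 = 40 | 4·4+6·4 = 40
G: 5·4 = 20 | 4·2+6·2 = 20
M: 5·6 = 30 | 4·0+6·5 = 30
gcd(5,4,6) = 1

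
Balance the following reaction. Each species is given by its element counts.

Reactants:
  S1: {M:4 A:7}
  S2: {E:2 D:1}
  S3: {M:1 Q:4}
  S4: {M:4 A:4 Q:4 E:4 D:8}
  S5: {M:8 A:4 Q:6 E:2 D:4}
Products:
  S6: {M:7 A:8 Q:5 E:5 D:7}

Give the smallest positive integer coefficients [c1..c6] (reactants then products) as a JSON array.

M: 4·4+6·0+2·1+4·4+1·8 = 42 | 6·7 = 42
A: 4·7+6·0+2·0+4·4+1·4 = 48 | 6·8 = 48
Q: 4·0+6·0+2·4+4·4+1·6 = 30 | 6·5 = 30
E: 4·0+6·2+2·0+4·4+1·2 = 30 | 6·5 = 30
D: 4·0+6·1+2·0+4·8+1·4 = 42 | 6·7 = 42
gcd(4,6,2,4,1,6) = 1

Coefficients: [4, 6, 2, 4, 1, 6]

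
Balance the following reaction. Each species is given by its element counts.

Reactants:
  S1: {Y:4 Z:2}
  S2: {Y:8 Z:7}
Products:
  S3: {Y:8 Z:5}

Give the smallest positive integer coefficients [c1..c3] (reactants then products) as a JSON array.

Coefficients: [4, 1, 3]

Y: 4·4+1·8 = 24 | 3·8 = 24
Z: 4·2+1·7 = 15 | 3·5 = 15
gcd(4,1,3) = 1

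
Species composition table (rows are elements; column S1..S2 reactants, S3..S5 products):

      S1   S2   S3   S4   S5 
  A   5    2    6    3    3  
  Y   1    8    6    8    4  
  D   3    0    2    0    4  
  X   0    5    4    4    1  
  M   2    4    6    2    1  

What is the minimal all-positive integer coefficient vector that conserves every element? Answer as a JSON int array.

Coefficients: [6, 6, 5, 2, 2]

A: 6·5+6·2 = 42 | 5·6+2·3+2·3 = 42
Y: 6·1+6·8 = 54 | 5·6+2·8+2·4 = 54
D: 6·3+6·0 = 18 | 5·2+2·0+2·4 = 18
X: 6·0+6·5 = 30 | 5·4+2·4+2·1 = 30
M: 6·2+6·4 = 36 | 5·6+2·2+2·1 = 36
gcd(6,6,5,2,2) = 1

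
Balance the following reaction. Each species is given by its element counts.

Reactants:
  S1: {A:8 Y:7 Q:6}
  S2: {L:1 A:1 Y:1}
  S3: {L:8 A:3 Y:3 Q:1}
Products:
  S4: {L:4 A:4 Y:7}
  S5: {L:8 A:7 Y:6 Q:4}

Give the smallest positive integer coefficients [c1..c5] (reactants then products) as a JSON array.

Coefficients: [3, 4, 6, 1, 6]

L: 3·0+4·1+6·8 = 52 | 1·4+6·8 = 52
A: 3·8+4·1+6·3 = 46 | 1·4+6·7 = 46
Y: 3·7+4·1+6·3 = 43 | 1·7+6·6 = 43
Q: 3·6+4·0+6·1 = 24 | 1·0+6·4 = 24
gcd(3,4,6,1,6) = 1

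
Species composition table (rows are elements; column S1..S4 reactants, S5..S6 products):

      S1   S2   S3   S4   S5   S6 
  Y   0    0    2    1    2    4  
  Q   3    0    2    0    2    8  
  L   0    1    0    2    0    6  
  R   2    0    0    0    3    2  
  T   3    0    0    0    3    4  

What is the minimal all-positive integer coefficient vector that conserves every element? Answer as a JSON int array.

Coefficients: [6, 6, 5, 6, 2, 3]

Y: 6·0+6·0+5·2+6·1 = 16 | 2·2+3·4 = 16
Q: 6·3+6·0+5·2+6·0 = 28 | 2·2+3·8 = 28
L: 6·0+6·1+5·0+6·2 = 18 | 2·0+3·6 = 18
R: 6·2+6·0+5·0+6·0 = 12 | 2·3+3·2 = 12
T: 6·3+6·0+5·0+6·0 = 18 | 2·3+3·4 = 18
gcd(6,6,5,6,2,3) = 1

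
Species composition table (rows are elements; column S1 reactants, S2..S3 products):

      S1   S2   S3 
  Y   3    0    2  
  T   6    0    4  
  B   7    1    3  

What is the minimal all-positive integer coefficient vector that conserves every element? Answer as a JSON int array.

Coefficients: [2, 5, 3]

Y: 2·3 = 6 | 5·0+3·2 = 6
T: 2·6 = 12 | 5·0+3·4 = 12
B: 2·7 = 14 | 5·1+3·3 = 14
gcd(2,5,3) = 1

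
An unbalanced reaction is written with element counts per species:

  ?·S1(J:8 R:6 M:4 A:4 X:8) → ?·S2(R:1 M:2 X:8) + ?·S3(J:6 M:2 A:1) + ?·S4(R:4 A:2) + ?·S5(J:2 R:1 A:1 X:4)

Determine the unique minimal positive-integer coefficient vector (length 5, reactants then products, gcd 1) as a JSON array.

Coefficients: [5, 4, 6, 6, 2]

J: 5·8 = 40 | 4·0+6·6+6·0+2·2 = 40
R: 5·6 = 30 | 4·1+6·0+6·4+2·1 = 30
M: 5·4 = 20 | 4·2+6·2+6·0+2·0 = 20
A: 5·4 = 20 | 4·0+6·1+6·2+2·1 = 20
X: 5·8 = 40 | 4·8+6·0+6·0+2·4 = 40
gcd(5,4,6,6,2) = 1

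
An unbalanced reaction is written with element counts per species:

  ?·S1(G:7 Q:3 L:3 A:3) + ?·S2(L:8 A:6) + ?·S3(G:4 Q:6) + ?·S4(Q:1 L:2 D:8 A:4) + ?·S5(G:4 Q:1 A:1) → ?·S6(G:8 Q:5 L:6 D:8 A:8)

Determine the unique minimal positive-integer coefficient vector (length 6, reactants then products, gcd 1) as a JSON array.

G: 4·7+1·0+1·4+5·0+2·4 = 40 | 5·8 = 40
Q: 4·3+1·0+1·6+5·1+2·1 = 25 | 5·5 = 25
L: 4·3+1·8+1·0+5·2+2·0 = 30 | 5·6 = 30
D: 4·0+1·0+1·0+5·8+2·0 = 40 | 5·8 = 40
A: 4·3+1·6+1·0+5·4+2·1 = 40 | 5·8 = 40
gcd(4,1,1,5,2,5) = 1

Coefficients: [4, 1, 1, 5, 2, 5]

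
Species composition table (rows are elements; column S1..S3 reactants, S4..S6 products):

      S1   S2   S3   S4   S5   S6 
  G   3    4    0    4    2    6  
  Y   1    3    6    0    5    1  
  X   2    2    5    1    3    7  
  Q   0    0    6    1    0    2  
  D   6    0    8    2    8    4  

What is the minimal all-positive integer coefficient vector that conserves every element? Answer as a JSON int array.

Coefficients: [6, 3, 1, 4, 4, 1]

G: 6·3+3·4+1·0 = 30 | 4·4+4·2+1·6 = 30
Y: 6·1+3·3+1·6 = 21 | 4·0+4·5+1·1 = 21
X: 6·2+3·2+1·5 = 23 | 4·1+4·3+1·7 = 23
Q: 6·0+3·0+1·6 = 6 | 4·1+4·0+1·2 = 6
D: 6·6+3·0+1·8 = 44 | 4·2+4·8+1·4 = 44
gcd(6,3,1,4,4,1) = 1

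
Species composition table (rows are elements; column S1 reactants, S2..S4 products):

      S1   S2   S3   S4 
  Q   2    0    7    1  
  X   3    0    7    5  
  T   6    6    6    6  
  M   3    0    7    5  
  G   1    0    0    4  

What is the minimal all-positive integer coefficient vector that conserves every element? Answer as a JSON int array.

Coefficients: [4, 2, 1, 1]

Q: 4·2 = 8 | 2·0+1·7+1·1 = 8
X: 4·3 = 12 | 2·0+1·7+1·5 = 12
T: 4·6 = 24 | 2·6+1·6+1·6 = 24
M: 4·3 = 12 | 2·0+1·7+1·5 = 12
G: 4·1 = 4 | 2·0+1·0+1·4 = 4
gcd(4,2,1,1) = 1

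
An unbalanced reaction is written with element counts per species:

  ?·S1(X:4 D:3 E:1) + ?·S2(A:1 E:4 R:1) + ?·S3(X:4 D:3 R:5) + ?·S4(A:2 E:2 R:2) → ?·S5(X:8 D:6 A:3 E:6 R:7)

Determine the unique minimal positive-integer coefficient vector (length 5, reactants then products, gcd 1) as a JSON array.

X: 6·4+3·0+4·4+6·0 = 40 | 5·8 = 40
D: 6·3+3·0+4·3+6·0 = 30 | 5·6 = 30
A: 6·0+3·1+4·0+6·2 = 15 | 5·3 = 15
E: 6·1+3·4+4·0+6·2 = 30 | 5·6 = 30
R: 6·0+3·1+4·5+6·2 = 35 | 5·7 = 35
gcd(6,3,4,6,5) = 1

Coefficients: [6, 3, 4, 6, 5]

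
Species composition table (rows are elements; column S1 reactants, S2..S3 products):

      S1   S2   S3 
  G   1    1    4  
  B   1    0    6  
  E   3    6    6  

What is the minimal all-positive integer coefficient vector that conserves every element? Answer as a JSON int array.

Coefficients: [6, 2, 1]

G: 6·1 = 6 | 2·1+1·4 = 6
B: 6·1 = 6 | 2·0+1·6 = 6
E: 6·3 = 18 | 2·6+1·6 = 18
gcd(6,2,1) = 1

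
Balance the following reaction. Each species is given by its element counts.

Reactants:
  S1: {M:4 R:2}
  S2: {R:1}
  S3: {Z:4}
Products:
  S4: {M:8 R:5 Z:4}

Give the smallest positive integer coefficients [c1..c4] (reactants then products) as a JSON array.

M: 2·4+1·0+1·0 = 8 | 1·8 = 8
R: 2·2+1·1+1·0 = 5 | 1·5 = 5
Z: 2·0+1·0+1·4 = 4 | 1·4 = 4
gcd(2,1,1,1) = 1

Coefficients: [2, 1, 1, 1]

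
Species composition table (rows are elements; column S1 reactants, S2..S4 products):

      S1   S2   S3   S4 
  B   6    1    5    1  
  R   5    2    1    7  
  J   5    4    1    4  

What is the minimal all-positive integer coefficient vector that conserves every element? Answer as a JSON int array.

B: 5·6 = 30 | 3·1+5·5+2·1 = 30
R: 5·5 = 25 | 3·2+5·1+2·7 = 25
J: 5·5 = 25 | 3·4+5·1+2·4 = 25
gcd(5,3,5,2) = 1

Coefficients: [5, 3, 5, 2]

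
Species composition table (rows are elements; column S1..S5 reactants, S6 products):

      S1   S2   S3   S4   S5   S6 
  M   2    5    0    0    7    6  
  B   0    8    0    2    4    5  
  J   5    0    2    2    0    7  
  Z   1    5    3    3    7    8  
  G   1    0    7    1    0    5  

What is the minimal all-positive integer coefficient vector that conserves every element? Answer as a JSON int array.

M: 6·2+2·5+3·0+3·0+2·7 = 36 | 6·6 = 36
B: 6·0+2·8+3·0+3·2+2·4 = 30 | 6·5 = 30
J: 6·5+2·0+3·2+3·2+2·0 = 42 | 6·7 = 42
Z: 6·1+2·5+3·3+3·3+2·7 = 48 | 6·8 = 48
G: 6·1+2·0+3·7+3·1+2·0 = 30 | 6·5 = 30
gcd(6,2,3,3,2,6) = 1

Coefficients: [6, 2, 3, 3, 2, 6]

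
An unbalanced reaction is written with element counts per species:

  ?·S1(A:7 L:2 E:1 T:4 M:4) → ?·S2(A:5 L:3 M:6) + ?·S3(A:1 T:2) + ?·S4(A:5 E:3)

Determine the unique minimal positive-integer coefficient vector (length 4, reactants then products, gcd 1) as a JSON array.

A: 3·7 = 21 | 2·5+6·1+1·5 = 21
L: 3·2 = 6 | 2·3+6·0+1·0 = 6
E: 3·1 = 3 | 2·0+6·0+1·3 = 3
T: 3·4 = 12 | 2·0+6·2+1·0 = 12
M: 3·4 = 12 | 2·6+6·0+1·0 = 12
gcd(3,2,6,1) = 1

Coefficients: [3, 2, 6, 1]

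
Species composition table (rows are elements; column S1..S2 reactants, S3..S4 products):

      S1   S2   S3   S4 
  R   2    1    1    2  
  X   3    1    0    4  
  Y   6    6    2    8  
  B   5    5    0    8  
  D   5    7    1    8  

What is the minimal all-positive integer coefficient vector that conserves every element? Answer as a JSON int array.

Coefficients: [6, 2, 4, 5]

R: 6·2+2·1 = 14 | 4·1+5·2 = 14
X: 6·3+2·1 = 20 | 4·0+5·4 = 20
Y: 6·6+2·6 = 48 | 4·2+5·8 = 48
B: 6·5+2·5 = 40 | 4·0+5·8 = 40
D: 6·5+2·7 = 44 | 4·1+5·8 = 44
gcd(6,2,4,5) = 1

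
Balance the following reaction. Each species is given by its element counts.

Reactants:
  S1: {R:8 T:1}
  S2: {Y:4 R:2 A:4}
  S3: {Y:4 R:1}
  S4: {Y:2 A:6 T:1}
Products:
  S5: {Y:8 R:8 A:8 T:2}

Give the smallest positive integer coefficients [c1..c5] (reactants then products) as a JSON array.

Coefficients: [4, 1, 6, 6, 5]

Y: 4·0+1·4+6·4+6·2 = 40 | 5·8 = 40
R: 4·8+1·2+6·1+6·0 = 40 | 5·8 = 40
A: 4·0+1·4+6·0+6·6 = 40 | 5·8 = 40
T: 4·1+1·0+6·0+6·1 = 10 | 5·2 = 10
gcd(4,1,6,6,5) = 1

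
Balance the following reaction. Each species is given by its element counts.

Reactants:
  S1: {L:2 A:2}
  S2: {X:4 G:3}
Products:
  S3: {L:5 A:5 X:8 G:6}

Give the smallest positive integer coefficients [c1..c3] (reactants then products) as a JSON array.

Coefficients: [5, 4, 2]

L: 5·2+4·0 = 10 | 2·5 = 10
A: 5·2+4·0 = 10 | 2·5 = 10
X: 5·0+4·4 = 16 | 2·8 = 16
G: 5·0+4·3 = 12 | 2·6 = 12
gcd(5,4,2) = 1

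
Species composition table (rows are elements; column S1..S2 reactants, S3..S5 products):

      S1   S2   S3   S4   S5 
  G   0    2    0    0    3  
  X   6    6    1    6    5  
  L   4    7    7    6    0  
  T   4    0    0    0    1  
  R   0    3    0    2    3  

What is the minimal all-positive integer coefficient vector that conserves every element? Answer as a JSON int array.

G: 1·0+6·2 = 12 | 4·0+3·0+4·3 = 12
X: 1·6+6·6 = 42 | 4·1+3·6+4·5 = 42
L: 1·4+6·7 = 46 | 4·7+3·6+4·0 = 46
T: 1·4+6·0 = 4 | 4·0+3·0+4·1 = 4
R: 1·0+6·3 = 18 | 4·0+3·2+4·3 = 18
gcd(1,6,4,3,4) = 1

Coefficients: [1, 6, 4, 3, 4]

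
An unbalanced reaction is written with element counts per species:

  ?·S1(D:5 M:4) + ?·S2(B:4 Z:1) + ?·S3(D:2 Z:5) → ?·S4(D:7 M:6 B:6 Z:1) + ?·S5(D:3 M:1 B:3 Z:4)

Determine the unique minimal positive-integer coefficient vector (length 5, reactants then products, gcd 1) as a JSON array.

Coefficients: [5, 6, 1, 3, 2]

D: 5·5+6·0+1·2 = 27 | 3·7+2·3 = 27
M: 5·4+6·0+1·0 = 20 | 3·6+2·1 = 20
B: 5·0+6·4+1·0 = 24 | 3·6+2·3 = 24
Z: 5·0+6·1+1·5 = 11 | 3·1+2·4 = 11
gcd(5,6,1,3,2) = 1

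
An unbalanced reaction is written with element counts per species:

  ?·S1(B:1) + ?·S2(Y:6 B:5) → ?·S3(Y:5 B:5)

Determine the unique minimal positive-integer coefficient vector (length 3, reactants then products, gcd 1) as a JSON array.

Coefficients: [5, 5, 6]

Y: 5·0+5·6 = 30 | 6·5 = 30
B: 5·1+5·5 = 30 | 6·5 = 30
gcd(5,5,6) = 1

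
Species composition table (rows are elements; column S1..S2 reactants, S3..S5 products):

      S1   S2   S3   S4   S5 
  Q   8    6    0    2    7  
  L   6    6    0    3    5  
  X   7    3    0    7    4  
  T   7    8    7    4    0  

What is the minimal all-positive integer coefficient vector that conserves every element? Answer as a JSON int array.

Coefficients: [5, 1, 5, 2, 6]

Q: 5·8+1·6 = 46 | 5·0+2·2+6·7 = 46
L: 5·6+1·6 = 36 | 5·0+2·3+6·5 = 36
X: 5·7+1·3 = 38 | 5·0+2·7+6·4 = 38
T: 5·7+1·8 = 43 | 5·7+2·4+6·0 = 43
gcd(5,1,5,2,6) = 1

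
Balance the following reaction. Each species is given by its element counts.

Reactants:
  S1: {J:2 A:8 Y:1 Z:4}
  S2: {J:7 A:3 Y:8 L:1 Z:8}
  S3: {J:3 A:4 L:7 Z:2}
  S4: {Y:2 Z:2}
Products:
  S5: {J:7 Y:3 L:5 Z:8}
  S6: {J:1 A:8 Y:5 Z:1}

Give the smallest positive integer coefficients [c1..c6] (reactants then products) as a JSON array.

Coefficients: [1, 4, 3, 1, 5, 4]

J: 1·2+4·7+3·3+1·0 = 39 | 5·7+4·1 = 39
A: 1·8+4·3+3·4+1·0 = 32 | 5·0+4·8 = 32
Y: 1·1+4·8+3·0+1·2 = 35 | 5·3+4·5 = 35
L: 1·0+4·1+3·7+1·0 = 25 | 5·5+4·0 = 25
Z: 1·4+4·8+3·2+1·2 = 44 | 5·8+4·1 = 44
gcd(1,4,3,1,5,4) = 1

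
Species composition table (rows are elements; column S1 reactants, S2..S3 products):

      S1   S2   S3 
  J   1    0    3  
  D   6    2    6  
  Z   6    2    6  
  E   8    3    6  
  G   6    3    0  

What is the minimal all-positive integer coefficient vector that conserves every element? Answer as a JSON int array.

Coefficients: [3, 6, 1]

J: 3·1 = 3 | 6·0+1·3 = 3
D: 3·6 = 18 | 6·2+1·6 = 18
Z: 3·6 = 18 | 6·2+1·6 = 18
E: 3·8 = 24 | 6·3+1·6 = 24
G: 3·6 = 18 | 6·3+1·0 = 18
gcd(3,6,1) = 1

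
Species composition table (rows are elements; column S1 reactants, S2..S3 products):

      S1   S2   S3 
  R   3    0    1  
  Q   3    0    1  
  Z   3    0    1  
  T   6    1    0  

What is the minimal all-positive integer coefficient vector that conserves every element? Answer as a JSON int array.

R: 1·3 = 3 | 6·0+3·1 = 3
Q: 1·3 = 3 | 6·0+3·1 = 3
Z: 1·3 = 3 | 6·0+3·1 = 3
T: 1·6 = 6 | 6·1+3·0 = 6
gcd(1,6,3) = 1

Coefficients: [1, 6, 3]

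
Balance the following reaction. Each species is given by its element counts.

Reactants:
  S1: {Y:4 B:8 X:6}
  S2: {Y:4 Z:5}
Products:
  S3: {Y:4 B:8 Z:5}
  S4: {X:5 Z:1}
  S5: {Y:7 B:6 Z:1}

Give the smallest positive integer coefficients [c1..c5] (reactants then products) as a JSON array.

Y: 5·4+4·4 = 36 | 2·4+6·0+4·7 = 36
B: 5·8+4·0 = 40 | 2·8+6·0+4·6 = 40
X: 5·6+4·0 = 30 | 2·0+6·5+4·0 = 30
Z: 5·0+4·5 = 20 | 2·5+6·1+4·1 = 20
gcd(5,4,2,6,4) = 1

Coefficients: [5, 4, 2, 6, 4]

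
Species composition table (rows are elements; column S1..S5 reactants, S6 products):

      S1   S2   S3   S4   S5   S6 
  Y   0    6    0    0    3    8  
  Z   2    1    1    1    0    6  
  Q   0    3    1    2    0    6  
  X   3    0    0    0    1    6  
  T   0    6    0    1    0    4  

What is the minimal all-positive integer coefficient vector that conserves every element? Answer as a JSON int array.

Y: 4·0+1·6+3·0+6·0+6·3 = 24 | 3·8 = 24
Z: 4·2+1·1+3·1+6·1+6·0 = 18 | 3·6 = 18
Q: 4·0+1·3+3·1+6·2+6·0 = 18 | 3·6 = 18
X: 4·3+1·0+3·0+6·0+6·1 = 18 | 3·6 = 18
T: 4·0+1·6+3·0+6·1+6·0 = 12 | 3·4 = 12
gcd(4,1,3,6,6,3) = 1

Coefficients: [4, 1, 3, 6, 6, 3]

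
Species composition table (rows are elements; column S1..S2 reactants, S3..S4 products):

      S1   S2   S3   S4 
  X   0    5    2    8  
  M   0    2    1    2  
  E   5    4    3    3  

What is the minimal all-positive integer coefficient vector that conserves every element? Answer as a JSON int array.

X: 1·0+4·5 = 20 | 6·2+1·8 = 20
M: 1·0+4·2 = 8 | 6·1+1·2 = 8
E: 1·5+4·4 = 21 | 6·3+1·3 = 21
gcd(1,4,6,1) = 1

Coefficients: [1, 4, 6, 1]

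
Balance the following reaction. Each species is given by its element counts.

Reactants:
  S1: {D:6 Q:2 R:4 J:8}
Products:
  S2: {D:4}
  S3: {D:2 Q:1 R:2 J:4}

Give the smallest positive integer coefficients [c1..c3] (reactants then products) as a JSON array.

D: 2·6 = 12 | 1·4+4·2 = 12
Q: 2·2 = 4 | 1·0+4·1 = 4
R: 2·4 = 8 | 1·0+4·2 = 8
J: 2·8 = 16 | 1·0+4·4 = 16
gcd(2,1,4) = 1

Coefficients: [2, 1, 4]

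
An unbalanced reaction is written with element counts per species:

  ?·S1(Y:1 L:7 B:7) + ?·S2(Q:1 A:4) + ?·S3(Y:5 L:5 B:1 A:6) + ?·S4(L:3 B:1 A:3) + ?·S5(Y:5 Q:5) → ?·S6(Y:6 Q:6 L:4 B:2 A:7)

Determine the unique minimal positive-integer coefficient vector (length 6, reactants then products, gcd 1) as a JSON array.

Y: 1·1+6·0+1·5+4·0+6·5 = 36 | 6·6 = 36
Q: 1·0+6·1+1·0+4·0+6·5 = 36 | 6·6 = 36
L: 1·7+6·0+1·5+4·3+6·0 = 24 | 6·4 = 24
B: 1·7+6·0+1·1+4·1+6·0 = 12 | 6·2 = 12
A: 1·0+6·4+1·6+4·3+6·0 = 42 | 6·7 = 42
gcd(1,6,1,4,6,6) = 1

Coefficients: [1, 6, 1, 4, 6, 6]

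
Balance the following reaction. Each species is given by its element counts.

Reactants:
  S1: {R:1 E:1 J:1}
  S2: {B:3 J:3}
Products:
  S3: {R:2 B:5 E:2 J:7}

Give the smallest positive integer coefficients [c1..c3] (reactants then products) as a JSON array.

Coefficients: [6, 5, 3]

R: 6·1+5·0 = 6 | 3·2 = 6
B: 6·0+5·3 = 15 | 3·5 = 15
E: 6·1+5·0 = 6 | 3·2 = 6
J: 6·1+5·3 = 21 | 3·7 = 21
gcd(6,5,3) = 1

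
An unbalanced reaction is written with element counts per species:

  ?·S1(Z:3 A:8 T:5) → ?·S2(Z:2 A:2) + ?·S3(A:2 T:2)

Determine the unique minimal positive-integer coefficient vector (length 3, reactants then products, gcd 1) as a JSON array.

Z: 2·3 = 6 | 3·2+5·0 = 6
A: 2·8 = 16 | 3·2+5·2 = 16
T: 2·5 = 10 | 3·0+5·2 = 10
gcd(2,3,5) = 1

Coefficients: [2, 3, 5]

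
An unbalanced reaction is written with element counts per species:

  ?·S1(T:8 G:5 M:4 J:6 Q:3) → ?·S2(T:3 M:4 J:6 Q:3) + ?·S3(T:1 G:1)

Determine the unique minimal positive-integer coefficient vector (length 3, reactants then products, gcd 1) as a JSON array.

T: 1·8 = 8 | 1·3+5·1 = 8
G: 1·5 = 5 | 1·0+5·1 = 5
M: 1·4 = 4 | 1·4+5·0 = 4
J: 1·6 = 6 | 1·6+5·0 = 6
Q: 1·3 = 3 | 1·3+5·0 = 3
gcd(1,1,5) = 1

Coefficients: [1, 1, 5]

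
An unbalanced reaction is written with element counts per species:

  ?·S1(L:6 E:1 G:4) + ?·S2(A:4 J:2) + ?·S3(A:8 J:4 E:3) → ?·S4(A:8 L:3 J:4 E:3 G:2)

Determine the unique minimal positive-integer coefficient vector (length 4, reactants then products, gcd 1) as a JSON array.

Coefficients: [3, 2, 5, 6]

A: 3·0+2·4+5·8 = 48 | 6·8 = 48
L: 3·6+2·0+5·0 = 18 | 6·3 = 18
J: 3·0+2·2+5·4 = 24 | 6·4 = 24
E: 3·1+2·0+5·3 = 18 | 6·3 = 18
G: 3·4+2·0+5·0 = 12 | 6·2 = 12
gcd(3,2,5,6) = 1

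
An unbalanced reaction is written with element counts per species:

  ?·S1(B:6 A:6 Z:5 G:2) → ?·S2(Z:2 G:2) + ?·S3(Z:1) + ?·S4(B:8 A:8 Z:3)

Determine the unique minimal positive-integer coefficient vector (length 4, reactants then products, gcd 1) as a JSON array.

Coefficients: [4, 4, 3, 3]

B: 4·6 = 24 | 4·0+3·0+3·8 = 24
A: 4·6 = 24 | 4·0+3·0+3·8 = 24
Z: 4·5 = 20 | 4·2+3·1+3·3 = 20
G: 4·2 = 8 | 4·2+3·0+3·0 = 8
gcd(4,4,3,3) = 1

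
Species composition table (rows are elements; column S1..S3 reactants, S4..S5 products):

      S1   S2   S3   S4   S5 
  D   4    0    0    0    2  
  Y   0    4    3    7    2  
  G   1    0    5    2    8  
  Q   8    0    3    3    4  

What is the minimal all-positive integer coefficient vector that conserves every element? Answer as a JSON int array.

D: 1·4+6·0+5·0 = 4 | 5·0+2·2 = 4
Y: 1·0+6·4+5·3 = 39 | 5·7+2·2 = 39
G: 1·1+6·0+5·5 = 26 | 5·2+2·8 = 26
Q: 1·8+6·0+5·3 = 23 | 5·3+2·4 = 23
gcd(1,6,5,5,2) = 1

Coefficients: [1, 6, 5, 5, 2]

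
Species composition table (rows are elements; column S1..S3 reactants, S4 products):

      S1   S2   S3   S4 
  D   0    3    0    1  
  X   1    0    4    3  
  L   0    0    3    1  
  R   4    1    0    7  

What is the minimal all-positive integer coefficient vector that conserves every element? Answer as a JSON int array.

D: 5·0+1·3+1·0 = 3 | 3·1 = 3
X: 5·1+1·0+1·4 = 9 | 3·3 = 9
L: 5·0+1·0+1·3 = 3 | 3·1 = 3
R: 5·4+1·1+1·0 = 21 | 3·7 = 21
gcd(5,1,1,3) = 1

Coefficients: [5, 1, 1, 3]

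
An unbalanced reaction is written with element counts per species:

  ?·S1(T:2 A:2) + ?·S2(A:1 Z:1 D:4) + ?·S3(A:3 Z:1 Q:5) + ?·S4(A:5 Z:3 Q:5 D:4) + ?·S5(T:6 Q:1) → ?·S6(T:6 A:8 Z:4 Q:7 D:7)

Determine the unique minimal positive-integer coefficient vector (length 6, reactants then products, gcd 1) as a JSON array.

T: 3·2+3·0+1·0+4·0+3·6 = 24 | 4·6 = 24
A: 3·2+3·1+1·3+4·5+3·0 = 32 | 4·8 = 32
Z: 3·0+3·1+1·1+4·3+3·0 = 16 | 4·4 = 16
Q: 3·0+3·0+1·5+4·5+3·1 = 28 | 4·7 = 28
D: 3·0+3·4+1·0+4·4+3·0 = 28 | 4·7 = 28
gcd(3,3,1,4,3,4) = 1

Coefficients: [3, 3, 1, 4, 3, 4]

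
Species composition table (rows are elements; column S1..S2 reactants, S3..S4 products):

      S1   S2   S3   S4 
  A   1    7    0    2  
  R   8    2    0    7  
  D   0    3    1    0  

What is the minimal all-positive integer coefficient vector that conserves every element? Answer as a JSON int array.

Coefficients: [5, 1, 3, 6]

A: 5·1+1·7 = 12 | 3·0+6·2 = 12
R: 5·8+1·2 = 42 | 3·0+6·7 = 42
D: 5·0+1·3 = 3 | 3·1+6·0 = 3
gcd(5,1,3,6) = 1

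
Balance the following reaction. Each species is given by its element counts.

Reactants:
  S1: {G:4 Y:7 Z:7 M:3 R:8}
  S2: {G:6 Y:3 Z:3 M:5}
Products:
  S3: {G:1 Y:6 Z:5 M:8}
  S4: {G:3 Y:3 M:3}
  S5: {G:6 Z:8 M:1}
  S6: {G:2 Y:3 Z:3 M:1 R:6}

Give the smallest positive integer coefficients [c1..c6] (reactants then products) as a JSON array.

Coefficients: [3, 4, 1, 5, 2, 4]

G: 3·4+4·6 = 36 | 1·1+5·3+2·6+4·2 = 36
Y: 3·7+4·3 = 33 | 1·6+5·3+2·0+4·3 = 33
Z: 3·7+4·3 = 33 | 1·5+5·0+2·8+4·3 = 33
M: 3·3+4·5 = 29 | 1·8+5·3+2·1+4·1 = 29
R: 3·8+4·0 = 24 | 1·0+5·0+2·0+4·6 = 24
gcd(3,4,1,5,2,4) = 1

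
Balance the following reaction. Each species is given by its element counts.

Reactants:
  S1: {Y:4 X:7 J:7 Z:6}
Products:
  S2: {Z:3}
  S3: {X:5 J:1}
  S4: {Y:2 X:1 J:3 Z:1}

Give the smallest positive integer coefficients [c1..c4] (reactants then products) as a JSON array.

Coefficients: [3, 4, 3, 6]

Y: 3·4 = 12 | 4·0+3·0+6·2 = 12
X: 3·7 = 21 | 4·0+3·5+6·1 = 21
J: 3·7 = 21 | 4·0+3·1+6·3 = 21
Z: 3·6 = 18 | 4·3+3·0+6·1 = 18
gcd(3,4,3,6) = 1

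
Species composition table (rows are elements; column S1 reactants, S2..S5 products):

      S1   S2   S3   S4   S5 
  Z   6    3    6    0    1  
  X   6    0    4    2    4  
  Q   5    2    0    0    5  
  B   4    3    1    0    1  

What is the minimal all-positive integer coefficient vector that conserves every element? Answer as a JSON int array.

Z: 5·6 = 30 | 5·3+2·6+5·0+3·1 = 30
X: 5·6 = 30 | 5·0+2·4+5·2+3·4 = 30
Q: 5·5 = 25 | 5·2+2·0+5·0+3·5 = 25
B: 5·4 = 20 | 5·3+2·1+5·0+3·1 = 20
gcd(5,5,2,5,3) = 1

Coefficients: [5, 5, 2, 5, 3]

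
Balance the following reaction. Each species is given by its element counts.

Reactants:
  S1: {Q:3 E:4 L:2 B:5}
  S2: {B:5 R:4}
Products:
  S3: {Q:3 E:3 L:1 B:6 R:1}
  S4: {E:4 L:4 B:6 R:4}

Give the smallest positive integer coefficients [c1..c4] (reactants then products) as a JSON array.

Coefficients: [4, 2, 4, 1]

Q: 4·3+2·0 = 12 | 4·3+1·0 = 12
E: 4·4+2·0 = 16 | 4·3+1·4 = 16
L: 4·2+2·0 = 8 | 4·1+1·4 = 8
B: 4·5+2·5 = 30 | 4·6+1·6 = 30
R: 4·0+2·4 = 8 | 4·1+1·4 = 8
gcd(4,2,4,1) = 1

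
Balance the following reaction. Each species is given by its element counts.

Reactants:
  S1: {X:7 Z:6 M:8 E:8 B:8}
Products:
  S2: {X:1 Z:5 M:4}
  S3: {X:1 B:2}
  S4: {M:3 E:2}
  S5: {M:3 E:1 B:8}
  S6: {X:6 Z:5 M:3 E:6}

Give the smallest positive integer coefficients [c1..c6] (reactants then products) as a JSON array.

Coefficients: [5, 1, 4, 3, 4, 5]

X: 5·7 = 35 | 1·1+4·1+3·0+4·0+5·6 = 35
Z: 5·6 = 30 | 1·5+4·0+3·0+4·0+5·5 = 30
M: 5·8 = 40 | 1·4+4·0+3·3+4·3+5·3 = 40
E: 5·8 = 40 | 1·0+4·0+3·2+4·1+5·6 = 40
B: 5·8 = 40 | 1·0+4·2+3·0+4·8+5·0 = 40
gcd(5,1,4,3,4,5) = 1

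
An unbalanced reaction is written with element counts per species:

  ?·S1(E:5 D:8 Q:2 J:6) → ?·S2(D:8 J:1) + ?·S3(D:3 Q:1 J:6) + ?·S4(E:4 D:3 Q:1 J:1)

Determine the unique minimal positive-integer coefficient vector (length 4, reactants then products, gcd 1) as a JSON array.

Coefficients: [4, 1, 3, 5]

E: 4·5 = 20 | 1·0+3·0+5·4 = 20
D: 4·8 = 32 | 1·8+3·3+5·3 = 32
Q: 4·2 = 8 | 1·0+3·1+5·1 = 8
J: 4·6 = 24 | 1·1+3·6+5·1 = 24
gcd(4,1,3,5) = 1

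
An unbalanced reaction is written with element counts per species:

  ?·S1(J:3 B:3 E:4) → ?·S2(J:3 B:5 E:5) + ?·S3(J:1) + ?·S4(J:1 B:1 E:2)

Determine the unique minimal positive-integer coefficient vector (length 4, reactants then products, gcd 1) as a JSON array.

Coefficients: [5, 2, 4, 5]

J: 5·3 = 15 | 2·3+4·1+5·1 = 15
B: 5·3 = 15 | 2·5+4·0+5·1 = 15
E: 5·4 = 20 | 2·5+4·0+5·2 = 20
gcd(5,2,4,5) = 1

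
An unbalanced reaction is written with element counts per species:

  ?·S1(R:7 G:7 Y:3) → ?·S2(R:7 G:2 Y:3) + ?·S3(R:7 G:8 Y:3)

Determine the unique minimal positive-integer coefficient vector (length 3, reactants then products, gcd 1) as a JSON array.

R: 6·7 = 42 | 1·7+5·7 = 42
G: 6·7 = 42 | 1·2+5·8 = 42
Y: 6·3 = 18 | 1·3+5·3 = 18
gcd(6,1,5) = 1

Coefficients: [6, 1, 5]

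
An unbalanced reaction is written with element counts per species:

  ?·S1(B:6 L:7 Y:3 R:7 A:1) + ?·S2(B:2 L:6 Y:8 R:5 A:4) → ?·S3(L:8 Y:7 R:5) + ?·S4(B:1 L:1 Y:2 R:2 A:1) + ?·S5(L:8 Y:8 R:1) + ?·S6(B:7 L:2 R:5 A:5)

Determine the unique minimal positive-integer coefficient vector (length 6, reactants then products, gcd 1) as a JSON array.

B: 2·6+3·2 = 18 | 2·0+4·1+1·0+2·7 = 18
L: 2·7+3·6 = 32 | 2·8+4·1+1·8+2·2 = 32
Y: 2·3+3·8 = 30 | 2·7+4·2+1·8+2·0 = 30
R: 2·7+3·5 = 29 | 2·5+4·2+1·1+2·5 = 29
A: 2·1+3·4 = 14 | 2·0+4·1+1·0+2·5 = 14
gcd(2,3,2,4,1,2) = 1

Coefficients: [2, 3, 2, 4, 1, 2]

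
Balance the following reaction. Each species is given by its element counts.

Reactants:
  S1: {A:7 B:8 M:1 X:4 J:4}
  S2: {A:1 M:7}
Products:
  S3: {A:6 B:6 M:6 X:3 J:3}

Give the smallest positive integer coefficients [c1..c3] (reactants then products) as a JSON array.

A: 3·7+3·1 = 24 | 4·6 = 24
B: 3·8+3·0 = 24 | 4·6 = 24
M: 3·1+3·7 = 24 | 4·6 = 24
X: 3·4+3·0 = 12 | 4·3 = 12
J: 3·4+3·0 = 12 | 4·3 = 12
gcd(3,3,4) = 1

Coefficients: [3, 3, 4]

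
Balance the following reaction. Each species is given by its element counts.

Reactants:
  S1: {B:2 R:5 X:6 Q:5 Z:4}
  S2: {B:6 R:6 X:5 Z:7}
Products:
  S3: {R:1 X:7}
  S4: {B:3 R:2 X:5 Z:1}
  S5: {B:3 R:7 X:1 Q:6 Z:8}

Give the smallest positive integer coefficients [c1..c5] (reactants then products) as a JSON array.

B: 6·2+3·6 = 30 | 3·0+5·3+5·3 = 30
R: 6·5+3·6 = 48 | 3·1+5·2+5·7 = 48
X: 6·6+3·5 = 51 | 3·7+5·5+5·1 = 51
Q: 6·5+3·0 = 30 | 3·0+5·0+5·6 = 30
Z: 6·4+3·7 = 45 | 3·0+5·1+5·8 = 45
gcd(6,3,3,5,5) = 1

Coefficients: [6, 3, 3, 5, 5]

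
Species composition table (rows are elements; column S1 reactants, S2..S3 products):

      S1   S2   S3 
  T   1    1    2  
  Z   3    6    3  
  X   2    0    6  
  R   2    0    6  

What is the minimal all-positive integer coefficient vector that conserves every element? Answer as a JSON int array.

Coefficients: [3, 1, 1]

T: 3·1 = 3 | 1·1+1·2 = 3
Z: 3·3 = 9 | 1·6+1·3 = 9
X: 3·2 = 6 | 1·0+1·6 = 6
R: 3·2 = 6 | 1·0+1·6 = 6
gcd(3,1,1) = 1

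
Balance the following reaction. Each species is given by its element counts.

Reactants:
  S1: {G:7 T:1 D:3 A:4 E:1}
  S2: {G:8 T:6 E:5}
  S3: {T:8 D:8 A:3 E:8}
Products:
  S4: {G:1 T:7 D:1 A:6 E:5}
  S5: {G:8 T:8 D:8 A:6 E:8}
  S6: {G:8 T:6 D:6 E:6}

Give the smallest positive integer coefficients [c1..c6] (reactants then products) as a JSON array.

Coefficients: [6, 4, 6, 2, 5, 4]

G: 6·7+4·8+6·0 = 74 | 2·1+5·8+4·8 = 74
T: 6·1+4·6+6·8 = 78 | 2·7+5·8+4·6 = 78
D: 6·3+4·0+6·8 = 66 | 2·1+5·8+4·6 = 66
A: 6·4+4·0+6·3 = 42 | 2·6+5·6+4·0 = 42
E: 6·1+4·5+6·8 = 74 | 2·5+5·8+4·6 = 74
gcd(6,4,6,2,5,4) = 1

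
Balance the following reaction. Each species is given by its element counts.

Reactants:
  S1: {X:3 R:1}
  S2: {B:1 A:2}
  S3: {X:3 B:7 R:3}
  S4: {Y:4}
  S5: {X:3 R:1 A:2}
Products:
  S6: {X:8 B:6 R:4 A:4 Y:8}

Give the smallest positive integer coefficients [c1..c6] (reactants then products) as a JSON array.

Coefficients: [4, 4, 2, 6, 2, 3]

X: 4·3+4·0+2·3+6·0+2·3 = 24 | 3·8 = 24
B: 4·0+4·1+2·7+6·0+2·0 = 18 | 3·6 = 18
R: 4·1+4·0+2·3+6·0+2·1 = 12 | 3·4 = 12
A: 4·0+4·2+2·0+6·0+2·2 = 12 | 3·4 = 12
Y: 4·0+4·0+2·0+6·4+2·0 = 24 | 3·8 = 24
gcd(4,4,2,6,2,3) = 1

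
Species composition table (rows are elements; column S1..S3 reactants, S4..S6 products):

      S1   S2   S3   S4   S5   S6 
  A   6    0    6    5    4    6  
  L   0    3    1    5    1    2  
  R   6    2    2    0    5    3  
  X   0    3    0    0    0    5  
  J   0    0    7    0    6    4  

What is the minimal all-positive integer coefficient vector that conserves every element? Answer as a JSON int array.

Coefficients: [2, 5, 6, 2, 5, 3]

A: 2·6+5·0+6·6 = 48 | 2·5+5·4+3·6 = 48
L: 2·0+5·3+6·1 = 21 | 2·5+5·1+3·2 = 21
R: 2·6+5·2+6·2 = 34 | 2·0+5·5+3·3 = 34
X: 2·0+5·3+6·0 = 15 | 2·0+5·0+3·5 = 15
J: 2·0+5·0+6·7 = 42 | 2·0+5·6+3·4 = 42
gcd(2,5,6,2,5,3) = 1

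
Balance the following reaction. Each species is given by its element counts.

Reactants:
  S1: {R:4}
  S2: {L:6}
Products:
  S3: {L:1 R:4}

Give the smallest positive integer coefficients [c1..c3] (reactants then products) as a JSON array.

L: 6·0+1·6 = 6 | 6·1 = 6
R: 6·4+1·0 = 24 | 6·4 = 24
gcd(6,1,6) = 1

Coefficients: [6, 1, 6]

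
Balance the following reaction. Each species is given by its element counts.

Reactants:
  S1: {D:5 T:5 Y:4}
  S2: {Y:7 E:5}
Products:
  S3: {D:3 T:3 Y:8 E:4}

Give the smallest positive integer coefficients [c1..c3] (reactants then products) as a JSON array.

Coefficients: [3, 4, 5]

D: 3·5+4·0 = 15 | 5·3 = 15
T: 3·5+4·0 = 15 | 5·3 = 15
Y: 3·4+4·7 = 40 | 5·8 = 40
E: 3·0+4·5 = 20 | 5·4 = 20
gcd(3,4,5) = 1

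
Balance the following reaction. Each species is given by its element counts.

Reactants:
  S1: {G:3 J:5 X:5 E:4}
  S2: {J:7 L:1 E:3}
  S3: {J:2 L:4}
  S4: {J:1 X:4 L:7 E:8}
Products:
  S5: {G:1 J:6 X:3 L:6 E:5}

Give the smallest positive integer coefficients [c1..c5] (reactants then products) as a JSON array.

Coefficients: [2, 2, 5, 2, 6]

G: 2·3+2·0+5·0+2·0 = 6 | 6·1 = 6
J: 2·5+2·7+5·2+2·1 = 36 | 6·6 = 36
X: 2·5+2·0+5·0+2·4 = 18 | 6·3 = 18
L: 2·0+2·1+5·4+2·7 = 36 | 6·6 = 36
E: 2·4+2·3+5·0+2·8 = 30 | 6·5 = 30
gcd(2,2,5,2,6) = 1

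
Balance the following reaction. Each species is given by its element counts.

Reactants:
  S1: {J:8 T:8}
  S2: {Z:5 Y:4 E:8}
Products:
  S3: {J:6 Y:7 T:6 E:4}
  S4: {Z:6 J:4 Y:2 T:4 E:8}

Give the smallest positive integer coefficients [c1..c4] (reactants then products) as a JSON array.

Z: 4·0+6·5 = 30 | 2·0+5·6 = 30
J: 4·8+6·0 = 32 | 2·6+5·4 = 32
Y: 4·0+6·4 = 24 | 2·7+5·2 = 24
T: 4·8+6·0 = 32 | 2·6+5·4 = 32
E: 4·0+6·8 = 48 | 2·4+5·8 = 48
gcd(4,6,2,5) = 1

Coefficients: [4, 6, 2, 5]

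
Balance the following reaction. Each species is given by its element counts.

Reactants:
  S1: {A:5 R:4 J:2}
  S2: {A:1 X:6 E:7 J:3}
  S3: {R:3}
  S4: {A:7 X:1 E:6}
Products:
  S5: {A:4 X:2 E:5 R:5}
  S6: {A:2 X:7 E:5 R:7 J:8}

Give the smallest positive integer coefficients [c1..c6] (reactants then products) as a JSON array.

Coefficients: [1, 2, 6, 1, 3, 1]

A: 1·5+2·1+6·0+1·7 = 14 | 3·4+1·2 = 14
X: 1·0+2·6+6·0+1·1 = 13 | 3·2+1·7 = 13
E: 1·0+2·7+6·0+1·6 = 20 | 3·5+1·5 = 20
R: 1·4+2·0+6·3+1·0 = 22 | 3·5+1·7 = 22
J: 1·2+2·3+6·0+1·0 = 8 | 3·0+1·8 = 8
gcd(1,2,6,1,3,1) = 1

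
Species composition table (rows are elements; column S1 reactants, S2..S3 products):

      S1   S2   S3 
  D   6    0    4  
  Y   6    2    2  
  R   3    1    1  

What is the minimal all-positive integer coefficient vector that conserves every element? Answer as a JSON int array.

Coefficients: [2, 3, 3]

D: 2·6 = 12 | 3·0+3·4 = 12
Y: 2·6 = 12 | 3·2+3·2 = 12
R: 2·3 = 6 | 3·1+3·1 = 6
gcd(2,3,3) = 1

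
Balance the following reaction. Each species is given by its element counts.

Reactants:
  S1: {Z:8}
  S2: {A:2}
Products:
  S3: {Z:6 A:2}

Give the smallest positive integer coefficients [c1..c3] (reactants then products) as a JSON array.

Coefficients: [3, 4, 4]

Z: 3·8+4·0 = 24 | 4·6 = 24
A: 3·0+4·2 = 8 | 4·2 = 8
gcd(3,4,4) = 1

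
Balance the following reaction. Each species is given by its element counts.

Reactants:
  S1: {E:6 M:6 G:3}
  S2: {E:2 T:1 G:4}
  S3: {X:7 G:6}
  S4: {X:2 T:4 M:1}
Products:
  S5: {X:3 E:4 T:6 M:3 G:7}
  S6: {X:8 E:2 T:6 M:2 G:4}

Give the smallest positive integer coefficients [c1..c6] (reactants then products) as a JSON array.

Coefficients: [1, 4, 1, 5, 3, 1]

X: 1·0+4·0+1·7+5·2 = 17 | 3·3+1·8 = 17
E: 1·6+4·2+1·0+5·0 = 14 | 3·4+1·2 = 14
T: 1·0+4·1+1·0+5·4 = 24 | 3·6+1·6 = 24
M: 1·6+4·0+1·0+5·1 = 11 | 3·3+1·2 = 11
G: 1·3+4·4+1·6+5·0 = 25 | 3·7+1·4 = 25
gcd(1,4,1,5,3,1) = 1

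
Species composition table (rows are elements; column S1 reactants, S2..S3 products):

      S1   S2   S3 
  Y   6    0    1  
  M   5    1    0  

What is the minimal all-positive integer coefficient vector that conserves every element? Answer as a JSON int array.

Coefficients: [1, 5, 6]

Y: 1·6 = 6 | 5·0+6·1 = 6
M: 1·5 = 5 | 5·1+6·0 = 5
gcd(1,5,6) = 1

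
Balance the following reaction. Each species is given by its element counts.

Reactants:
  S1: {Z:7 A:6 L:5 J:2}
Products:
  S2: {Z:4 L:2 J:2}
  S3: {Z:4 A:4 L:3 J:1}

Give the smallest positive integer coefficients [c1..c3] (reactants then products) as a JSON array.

Coefficients: [4, 1, 6]

Z: 4·7 = 28 | 1·4+6·4 = 28
A: 4·6 = 24 | 1·0+6·4 = 24
L: 4·5 = 20 | 1·2+6·3 = 20
J: 4·2 = 8 | 1·2+6·1 = 8
gcd(4,1,6) = 1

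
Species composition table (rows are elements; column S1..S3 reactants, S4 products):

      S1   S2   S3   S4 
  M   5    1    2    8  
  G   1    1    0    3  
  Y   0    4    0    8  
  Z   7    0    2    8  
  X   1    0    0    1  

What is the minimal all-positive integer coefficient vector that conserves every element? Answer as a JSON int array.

Coefficients: [2, 4, 1, 2]

M: 2·5+4·1+1·2 = 16 | 2·8 = 16
G: 2·1+4·1+1·0 = 6 | 2·3 = 6
Y: 2·0+4·4+1·0 = 16 | 2·8 = 16
Z: 2·7+4·0+1·2 = 16 | 2·8 = 16
X: 2·1+4·0+1·0 = 2 | 2·1 = 2
gcd(2,4,1,2) = 1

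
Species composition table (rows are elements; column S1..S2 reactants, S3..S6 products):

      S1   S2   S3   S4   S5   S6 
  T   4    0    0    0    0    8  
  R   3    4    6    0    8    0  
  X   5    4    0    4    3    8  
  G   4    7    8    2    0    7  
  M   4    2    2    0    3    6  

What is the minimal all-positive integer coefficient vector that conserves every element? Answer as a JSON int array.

T: 6·4+1·0 = 24 | 1·0+1·0+2·0+3·8 = 24
R: 6·3+1·4 = 22 | 1·6+1·0+2·8+3·0 = 22
X: 6·5+1·4 = 34 | 1·0+1·4+2·3+3·8 = 34
G: 6·4+1·7 = 31 | 1·8+1·2+2·0+3·7 = 31
M: 6·4+1·2 = 26 | 1·2+1·0+2·3+3·6 = 26
gcd(6,1,1,1,2,3) = 1

Coefficients: [6, 1, 1, 1, 2, 3]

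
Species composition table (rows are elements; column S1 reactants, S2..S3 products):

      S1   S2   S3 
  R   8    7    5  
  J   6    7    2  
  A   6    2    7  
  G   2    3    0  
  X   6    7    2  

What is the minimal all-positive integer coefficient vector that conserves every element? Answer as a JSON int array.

Coefficients: [3, 2, 2]

R: 3·8 = 24 | 2·7+2·5 = 24
J: 3·6 = 18 | 2·7+2·2 = 18
A: 3·6 = 18 | 2·2+2·7 = 18
G: 3·2 = 6 | 2·3+2·0 = 6
X: 3·6 = 18 | 2·7+2·2 = 18
gcd(3,2,2) = 1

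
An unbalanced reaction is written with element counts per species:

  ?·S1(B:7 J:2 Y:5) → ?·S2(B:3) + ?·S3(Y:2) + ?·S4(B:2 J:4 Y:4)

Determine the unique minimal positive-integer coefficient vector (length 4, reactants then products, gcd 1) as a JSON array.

Coefficients: [2, 4, 3, 1]

B: 2·7 = 14 | 4·3+3·0+1·2 = 14
J: 2·2 = 4 | 4·0+3·0+1·4 = 4
Y: 2·5 = 10 | 4·0+3·2+1·4 = 10
gcd(2,4,3,1) = 1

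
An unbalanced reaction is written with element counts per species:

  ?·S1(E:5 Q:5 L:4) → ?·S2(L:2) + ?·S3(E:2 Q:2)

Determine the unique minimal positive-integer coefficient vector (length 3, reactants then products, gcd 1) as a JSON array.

Coefficients: [2, 4, 5]

E: 2·5 = 10 | 4·0+5·2 = 10
Q: 2·5 = 10 | 4·0+5·2 = 10
L: 2·4 = 8 | 4·2+5·0 = 8
gcd(2,4,5) = 1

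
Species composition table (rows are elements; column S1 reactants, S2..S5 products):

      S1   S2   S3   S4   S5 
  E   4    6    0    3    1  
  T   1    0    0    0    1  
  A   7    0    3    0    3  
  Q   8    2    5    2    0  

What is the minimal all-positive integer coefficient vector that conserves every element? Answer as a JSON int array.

E: 3·4 = 12 | 1·6+4·0+1·3+3·1 = 12
T: 3·1 = 3 | 1·0+4·0+1·0+3·1 = 3
A: 3·7 = 21 | 1·0+4·3+1·0+3·3 = 21
Q: 3·8 = 24 | 1·2+4·5+1·2+3·0 = 24
gcd(3,1,4,1,3) = 1

Coefficients: [3, 1, 4, 1, 3]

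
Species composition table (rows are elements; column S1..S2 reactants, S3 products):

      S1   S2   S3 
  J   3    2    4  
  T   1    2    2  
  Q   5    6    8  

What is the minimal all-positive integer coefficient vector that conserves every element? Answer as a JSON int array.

J: 2·3+1·2 = 8 | 2·4 = 8
T: 2·1+1·2 = 4 | 2·2 = 4
Q: 2·5+1·6 = 16 | 2·8 = 16
gcd(2,1,2) = 1

Coefficients: [2, 1, 2]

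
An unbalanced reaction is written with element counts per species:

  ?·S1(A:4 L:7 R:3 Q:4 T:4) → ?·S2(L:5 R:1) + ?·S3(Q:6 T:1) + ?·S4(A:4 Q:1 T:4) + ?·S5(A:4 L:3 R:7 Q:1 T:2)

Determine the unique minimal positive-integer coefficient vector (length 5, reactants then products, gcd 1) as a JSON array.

Coefficients: [4, 5, 2, 3, 1]

A: 4·4 = 16 | 5·0+2·0+3·4+1·4 = 16
L: 4·7 = 28 | 5·5+2·0+3·0+1·3 = 28
R: 4·3 = 12 | 5·1+2·0+3·0+1·7 = 12
Q: 4·4 = 16 | 5·0+2·6+3·1+1·1 = 16
T: 4·4 = 16 | 5·0+2·1+3·4+1·2 = 16
gcd(4,5,2,3,1) = 1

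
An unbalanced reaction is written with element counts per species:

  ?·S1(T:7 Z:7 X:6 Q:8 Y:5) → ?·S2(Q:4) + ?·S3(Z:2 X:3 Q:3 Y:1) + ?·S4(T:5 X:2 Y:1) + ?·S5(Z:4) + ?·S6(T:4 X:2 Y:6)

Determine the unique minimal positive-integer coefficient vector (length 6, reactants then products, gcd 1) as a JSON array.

T: 4·7 = 28 | 5·0+4·0+4·5+5·0+2·4 = 28
Z: 4·7 = 28 | 5·0+4·2+4·0+5·4+2·0 = 28
X: 4·6 = 24 | 5·0+4·3+4·2+5·0+2·2 = 24
Q: 4·8 = 32 | 5·4+4·3+4·0+5·0+2·0 = 32
Y: 4·5 = 20 | 5·0+4·1+4·1+5·0+2·6 = 20
gcd(4,5,4,4,5,2) = 1

Coefficients: [4, 5, 4, 4, 5, 2]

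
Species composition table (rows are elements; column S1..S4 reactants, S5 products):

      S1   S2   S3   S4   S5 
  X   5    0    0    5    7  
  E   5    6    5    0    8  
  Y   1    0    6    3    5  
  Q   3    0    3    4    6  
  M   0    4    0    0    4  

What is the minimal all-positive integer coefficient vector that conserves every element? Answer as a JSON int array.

Coefficients: [1, 5, 1, 6, 5]

X: 1·5+5·0+1·0+6·5 = 35 | 5·7 = 35
E: 1·5+5·6+1·5+6·0 = 40 | 5·8 = 40
Y: 1·1+5·0+1·6+6·3 = 25 | 5·5 = 25
Q: 1·3+5·0+1·3+6·4 = 30 | 5·6 = 30
M: 1·0+5·4+1·0+6·0 = 20 | 5·4 = 20
gcd(1,5,1,6,5) = 1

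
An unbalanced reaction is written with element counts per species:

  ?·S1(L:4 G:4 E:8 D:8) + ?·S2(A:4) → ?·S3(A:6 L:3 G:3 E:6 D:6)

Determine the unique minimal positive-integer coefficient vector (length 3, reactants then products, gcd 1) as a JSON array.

A: 3·0+6·4 = 24 | 4·6 = 24
L: 3·4+6·0 = 12 | 4·3 = 12
G: 3·4+6·0 = 12 | 4·3 = 12
E: 3·8+6·0 = 24 | 4·6 = 24
D: 3·8+6·0 = 24 | 4·6 = 24
gcd(3,6,4) = 1

Coefficients: [3, 6, 4]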